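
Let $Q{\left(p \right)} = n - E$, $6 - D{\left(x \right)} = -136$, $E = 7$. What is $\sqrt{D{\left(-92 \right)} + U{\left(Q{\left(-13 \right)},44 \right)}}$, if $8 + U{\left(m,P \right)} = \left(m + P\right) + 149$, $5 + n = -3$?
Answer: $2 \sqrt{78} \approx 17.664$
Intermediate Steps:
$D{\left(x \right)} = 142$ ($D{\left(x \right)} = 6 - -136 = 6 + 136 = 142$)
$n = -8$ ($n = -5 - 3 = -8$)
$Q{\left(p \right)} = -15$ ($Q{\left(p \right)} = -8 - 7 = -15$)
$U{\left(m,P \right)} = 141 + P + m$ ($U{\left(m,P \right)} = -8 + \left(\left(m + P\right) + 149\right) = -8 + \left(\left(P + m\right) + 149\right) = -8 + \left(149 + P + m\right) = 141 + P + m$)
$\sqrt{D{\left(-92 \right)} + U{\left(Q{\left(-13 \right)},44 \right)}} = \sqrt{142 + \left(141 + 44 - 15\right)} = \sqrt{142 + 170} = \sqrt{312} = 2 \sqrt{78}$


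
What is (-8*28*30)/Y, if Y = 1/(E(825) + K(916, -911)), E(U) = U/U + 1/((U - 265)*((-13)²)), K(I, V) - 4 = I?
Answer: -1045961292/169 ≈ -6.1891e+6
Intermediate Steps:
K(I, V) = 4 + I
E(U) = 1 + 1/(169*(-265 + U)) (E(U) = 1 + 1/((-265 + U)*169) = 1 + (1/169)/(-265 + U) = 1 + 1/(169*(-265 + U)))
Y = 94640/87163441 (Y = 1/((-44784/169 + 825)/(-265 + 825) + (4 + 916)) = 1/((94641/169)/560 + 920) = 1/((1/560)*(94641/169) + 920) = 1/(94641/94640 + 920) = 1/(87163441/94640) = 94640/87163441 ≈ 0.0010858)
(-8*28*30)/Y = (-8*28*30)/(94640/87163441) = -224*30*(87163441/94640) = -6720*87163441/94640 = -1045961292/169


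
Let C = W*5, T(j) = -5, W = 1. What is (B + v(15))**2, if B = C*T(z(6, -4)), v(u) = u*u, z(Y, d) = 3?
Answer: 40000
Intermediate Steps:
C = 5 (C = 1*5 = 5)
v(u) = u**2
B = -25 (B = 5*(-5) = -25)
(B + v(15))**2 = (-25 + 15**2)**2 = (-25 + 225)**2 = 200**2 = 40000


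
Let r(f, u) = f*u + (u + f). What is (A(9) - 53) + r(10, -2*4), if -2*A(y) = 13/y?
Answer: -2371/18 ≈ -131.72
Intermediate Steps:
A(y) = -13/(2*y)
r(f, u) = f + u + f*u (r(f, u) = f*u + (f + u) = f + u + f*u)
(A(9) - 53) + r(10, -2*4) = (-13/2/9 - 53) + (10 - 2*4 + 10*(-2*4)) = (-13/2*⅑ - 53) + (10 - 8 + 10*(-8)) = (-13/18 - 53) + (10 - 8 - 80) = -967/18 - 78 = -2371/18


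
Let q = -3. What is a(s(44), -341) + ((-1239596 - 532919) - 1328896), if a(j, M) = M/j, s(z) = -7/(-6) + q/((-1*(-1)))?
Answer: -3101225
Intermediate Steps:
s(z) = -11/6 (s(z) = -7/(-6) - 3/((-1*(-1))) = -7*(-⅙) - 3/1 = 7/6 - 3*1 = 7/6 - 3 = -11/6)
a(s(44), -341) + ((-1239596 - 532919) - 1328896) = -341/(-11/6) + ((-1239596 - 532919) - 1328896) = -341*(-6/11) + (-1772515 - 1328896) = 186 - 3101411 = -3101225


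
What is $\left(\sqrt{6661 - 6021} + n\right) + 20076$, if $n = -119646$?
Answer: $-99570 + 8 \sqrt{10} \approx -99545.0$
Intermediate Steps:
$\left(\sqrt{6661 - 6021} + n\right) + 20076 = \left(\sqrt{6661 - 6021} - 119646\right) + 20076 = \left(\sqrt{640} - 119646\right) + 20076 = \left(8 \sqrt{10} - 119646\right) + 20076 = \left(-119646 + 8 \sqrt{10}\right) + 20076 = -99570 + 8 \sqrt{10}$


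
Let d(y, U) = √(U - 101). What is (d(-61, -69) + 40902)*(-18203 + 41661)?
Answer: 959479116 + 23458*I*√170 ≈ 9.5948e+8 + 3.0586e+5*I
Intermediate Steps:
d(y, U) = √(-101 + U)
(d(-61, -69) + 40902)*(-18203 + 41661) = (√(-101 - 69) + 40902)*(-18203 + 41661) = (√(-170) + 40902)*23458 = (I*√170 + 40902)*23458 = (40902 + I*√170)*23458 = 959479116 + 23458*I*√170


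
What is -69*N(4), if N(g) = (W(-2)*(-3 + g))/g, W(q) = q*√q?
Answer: 69*I*√2/2 ≈ 48.79*I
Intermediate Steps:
W(q) = q^(3/2)
N(g) = -2*I*√2*(-3 + g)/g (N(g) = ((-2)^(3/2)*(-3 + g))/g = ((-2*I*√2)*(-3 + g))/g = (-2*I*√2*(-3 + g))/g = -2*I*√2*(-3 + g)/g)
-69*N(4) = -138*I*√2*(3 - 1*4)/4 = -138*I*√2*(3 - 4)/4 = -138*I*√2*(-1)/4 = -(-69)*I*√2/2 = 69*I*√2/2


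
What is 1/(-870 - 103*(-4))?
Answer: -1/458 ≈ -0.0021834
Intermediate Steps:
1/(-870 - 103*(-4)) = 1/(-870 + 412) = 1/(-458) = -1/458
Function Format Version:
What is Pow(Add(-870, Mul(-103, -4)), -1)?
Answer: Rational(-1, 458) ≈ -0.0021834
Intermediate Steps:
Pow(Add(-870, Mul(-103, -4)), -1) = Pow(Add(-870, 412), -1) = Pow(-458, -1) = Rational(-1, 458)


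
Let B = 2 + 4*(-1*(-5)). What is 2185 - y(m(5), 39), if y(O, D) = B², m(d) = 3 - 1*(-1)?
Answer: 1701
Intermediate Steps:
m(d) = 4 (m(d) = 3 + 1 = 4)
B = 22 (B = 2 + 4*5 = 2 + 20 = 22)
y(O, D) = 484 (y(O, D) = 22² = 484)
2185 - y(m(5), 39) = 2185 - 1*484 = 2185 - 484 = 1701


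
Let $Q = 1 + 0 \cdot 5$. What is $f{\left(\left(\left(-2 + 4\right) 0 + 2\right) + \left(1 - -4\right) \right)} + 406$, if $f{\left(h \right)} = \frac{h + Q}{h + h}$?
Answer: $\frac{2846}{7} \approx 406.57$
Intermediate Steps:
$Q = 1$ ($Q = 1 + 0 = 1$)
$f{\left(h \right)} = \frac{1 + h}{2 h}$ ($f{\left(h \right)} = \frac{h + 1}{h + h} = \frac{1 + h}{2 h}$)
$f{\left(\left(\left(-2 + 4\right) 0 + 2\right) + \left(1 - -4\right) \right)} + 406 = \frac{1 + \left(\left(\left(-2 + 4\right) 0 + 2\right) + \left(1 - -4\right)\right)}{2 \left(\left(\left(-2 + 4\right) 0 + 2\right) + \left(1 - -4\right)\right)} + 406 = \frac{1 + \left(\left(2 \cdot 0 + 2\right) + \left(1 + 4\right)\right)}{2 \left(\left(2 \cdot 0 + 2\right) + \left(1 + 4\right)\right)} + 406 = \frac{1 + \left(\left(0 + 2\right) + 5\right)}{2 \left(\left(0 + 2\right) + 5\right)} + 406 = \frac{1 + \left(2 + 5\right)}{2 \left(2 + 5\right)} + 406 = \frac{1 + 7}{2 \cdot 7} + 406 = \frac{1}{2} \cdot \frac{1}{7} \cdot 8 + 406 = \frac{4}{7} + 406 = \frac{2846}{7}$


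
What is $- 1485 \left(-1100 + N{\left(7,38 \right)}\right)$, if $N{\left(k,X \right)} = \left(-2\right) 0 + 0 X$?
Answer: $1633500$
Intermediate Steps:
$N{\left(k,X \right)} = 0$ ($N{\left(k,X \right)} = 0 + 0 = 0$)
$- 1485 \left(-1100 + N{\left(7,38 \right)}\right) = - 1485 \left(-1100 + 0\right) = \left(-1485\right) \left(-1100\right) = 1633500$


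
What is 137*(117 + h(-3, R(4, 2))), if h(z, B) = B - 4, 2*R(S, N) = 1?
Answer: 31099/2 ≈ 15550.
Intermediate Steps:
R(S, N) = 1/2 (R(S, N) = (1/2)*1 = 1/2)
h(z, B) = -4 + B
137*(117 + h(-3, R(4, 2))) = 137*(117 + (-4 + 1/2)) = 137*(117 - 7/2) = 137*(227/2) = 31099/2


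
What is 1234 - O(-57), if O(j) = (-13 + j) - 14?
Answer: 1318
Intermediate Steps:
O(j) = -27 + j
1234 - O(-57) = 1234 - (-27 - 57) = 1234 - 1*(-84) = 1234 + 84 = 1318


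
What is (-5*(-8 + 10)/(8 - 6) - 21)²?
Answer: 676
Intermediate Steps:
(-5*(-8 + 10)/(8 - 6) - 21)² = (-10/2 - 21)² = (-5*1 - 21)² = (-5 - 21)² = (-26)² = 676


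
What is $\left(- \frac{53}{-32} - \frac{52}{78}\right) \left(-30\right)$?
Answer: $- \frac{475}{16} \approx -29.688$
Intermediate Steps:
$\left(- \frac{53}{-32} - \frac{52}{78}\right) \left(-30\right) = \left(\left(-53\right) \left(- \frac{1}{32}\right) - \frac{2}{3}\right) \left(-30\right) = \left(\frac{53}{32} - \frac{2}{3}\right) \left(-30\right) = \frac{95}{96} \left(-30\right) = - \frac{475}{16}$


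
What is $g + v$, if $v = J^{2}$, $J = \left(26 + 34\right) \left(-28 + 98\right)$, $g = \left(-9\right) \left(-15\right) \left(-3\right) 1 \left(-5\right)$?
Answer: $17642025$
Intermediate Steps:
$g = 2025$ ($g = 135 \left(\left(-3\right) \left(-5\right)\right) = 135 \cdot 15 = 2025$)
$J = 4200$ ($J = 60 \cdot 70 = 4200$)
$v = 17640000$ ($v = 4200^{2} = 17640000$)
$g + v = 2025 + 17640000 = 17642025$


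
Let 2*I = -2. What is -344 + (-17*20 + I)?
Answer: -685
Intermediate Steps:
I = -1 (I = (½)*(-2) = -1)
-344 + (-17*20 + I) = -344 + (-17*20 - 1) = -344 + (-340 - 1) = -344 - 341 = -685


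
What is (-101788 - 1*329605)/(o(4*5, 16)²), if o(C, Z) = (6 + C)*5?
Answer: -431393/16900 ≈ -25.526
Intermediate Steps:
o(C, Z) = 30 + 5*C
(-101788 - 1*329605)/(o(4*5, 16)²) = (-101788 - 1*329605)/((30 + 5*(4*5))²) = (-101788 - 329605)/((30 + 5*20)²) = -431393/(30 + 100)² = -431393/(130²) = -431393/16900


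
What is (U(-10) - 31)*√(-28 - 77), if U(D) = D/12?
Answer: -191*I*√105/6 ≈ -326.19*I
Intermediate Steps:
U(D) = D/12 (U(D) = D*(1/12) = D/12)
(U(-10) - 31)*√(-28 - 77) = ((1/12)*(-10) - 31)*√(-28 - 77) = (-⅚ - 31)*√(-105) = -191*I*√105/6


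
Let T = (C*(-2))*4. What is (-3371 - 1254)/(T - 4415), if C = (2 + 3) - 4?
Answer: 4625/4423 ≈ 1.0457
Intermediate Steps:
C = 1 (C = 5 - 4 = 1)
T = -8 (T = (1*(-2))*4 = -2*4 = -8)
(-3371 - 1254)/(T - 4415) = (-3371 - 1254)/(-8 - 4415) = -4625/(-4423) = -4625*(-1/4423) = 4625/4423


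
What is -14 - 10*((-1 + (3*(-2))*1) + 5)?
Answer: 6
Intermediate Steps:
-14 - 10*((-1 + (3*(-2))*1) + 5) = -14 - 10*((-1 - 6*1) + 5) = -14 - 10*((-1 - 6) + 5) = -14 - 10*(-7 + 5) = -14 - 10*(-2) = -14 + 20 = 6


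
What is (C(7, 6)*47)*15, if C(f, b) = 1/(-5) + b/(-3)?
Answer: -1551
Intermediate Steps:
C(f, b) = -⅕ - b/3 (C(f, b) = 1*(-⅕) + b*(-⅓) = -⅕ - b/3)
(C(7, 6)*47)*15 = ((-⅕ - ⅓*6)*47)*15 = ((-⅕ - 2)*47)*15 = -11/5*47*15 = -517/5*15 = -1551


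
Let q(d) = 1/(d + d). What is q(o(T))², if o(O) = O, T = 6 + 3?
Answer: 1/324 ≈ 0.0030864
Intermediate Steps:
T = 9
q(d) = 1/(2*d)
q(o(T))² = ((½)/9)² = ((½)*(⅑))² = (1/18)² = 1/324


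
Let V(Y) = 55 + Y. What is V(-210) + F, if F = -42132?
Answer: -42287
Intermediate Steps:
V(-210) + F = (55 - 210) - 42132 = -155 - 42132 = -42287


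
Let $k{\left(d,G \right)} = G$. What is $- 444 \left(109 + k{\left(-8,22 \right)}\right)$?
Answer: $-58164$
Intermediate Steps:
$- 444 \left(109 + k{\left(-8,22 \right)}\right) = - 444 \left(109 + 22\right) = \left(-444\right) 131 = -58164$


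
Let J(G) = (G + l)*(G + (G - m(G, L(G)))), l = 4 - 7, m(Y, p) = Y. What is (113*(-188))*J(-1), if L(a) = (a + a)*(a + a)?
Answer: -84976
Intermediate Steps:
L(a) = 4*a² (L(a) = (2*a)*(2*a) = 4*a²)
l = -3
J(G) = G*(-3 + G) (J(G) = (G - 3)*(G + (G - G)) = (-3 + G)*(G + 0) = (-3 + G)*G = G*(-3 + G))
(113*(-188))*J(-1) = (113*(-188))*(-(-3 - 1)) = -(-21244)*(-4) = -21244*4 = -84976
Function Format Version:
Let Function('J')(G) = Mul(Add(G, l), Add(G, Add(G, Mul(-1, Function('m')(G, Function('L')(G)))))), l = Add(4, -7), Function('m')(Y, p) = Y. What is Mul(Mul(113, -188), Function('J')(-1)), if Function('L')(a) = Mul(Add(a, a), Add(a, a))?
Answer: -84976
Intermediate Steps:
Function('L')(a) = Mul(4, Pow(a, 2)) (Function('L')(a) = Mul(Mul(2, a), Mul(2, a)) = Mul(4, Pow(a, 2)))
l = -3
Function('J')(G) = Mul(G, Add(-3, G)) (Function('J')(G) = Mul(Add(G, -3), Add(G, Add(G, Mul(-1, G)))) = Mul(Add(-3, G), Add(G, 0)) = Mul(Add(-3, G), G) = Mul(G, Add(-3, G)))
Mul(Mul(113, -188), Function('J')(-1)) = Mul(Mul(113, -188), Mul(-1, Add(-3, -1))) = Mul(-21244, Mul(-1, -4)) = Mul(-21244, 4) = -84976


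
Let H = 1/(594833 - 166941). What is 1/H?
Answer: 427892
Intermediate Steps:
H = 1/427892 ≈ 2.3370e-6
1/H = 1/(1/427892) = 427892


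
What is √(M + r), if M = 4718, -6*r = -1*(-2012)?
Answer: 2*√9861/3 ≈ 66.202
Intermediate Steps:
r = -1006/3 (r = -(-1)*(-2012)/6 = -⅙*2012 = -1006/3 ≈ -335.33)
√(M + r) = √(4718 - 1006/3) = √(13148/3) = 2*√9861/3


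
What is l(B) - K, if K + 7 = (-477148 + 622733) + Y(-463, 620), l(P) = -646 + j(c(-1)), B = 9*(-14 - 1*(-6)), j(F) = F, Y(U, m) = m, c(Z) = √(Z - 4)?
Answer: -146844 + I*√5 ≈ -1.4684e+5 + 2.2361*I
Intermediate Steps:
c(Z) = √(-4 + Z)
B = -72 (B = 9*(-14 + 6) = 9*(-8) = -72)
l(P) = -646 + I*√5 (l(P) = -646 + √(-4 - 1) = -646 + √(-5) = -646 + I*√5)
K = 146198 (K = -7 + ((-477148 + 622733) + 620) = -7 + (145585 + 620) = -7 + 146205 = 146198)
l(B) - K = (-646 + I*√5) - 1*146198 = (-646 + I*√5) - 146198 = -146844 + I*√5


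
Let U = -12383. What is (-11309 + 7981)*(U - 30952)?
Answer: 144218880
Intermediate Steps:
(-11309 + 7981)*(U - 30952) = (-11309 + 7981)*(-12383 - 30952) = -3328*(-43335) = 144218880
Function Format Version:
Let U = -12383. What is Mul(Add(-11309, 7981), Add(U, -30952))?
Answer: 144218880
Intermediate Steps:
Mul(Add(-11309, 7981), Add(U, -30952)) = Mul(Add(-11309, 7981), Add(-12383, -30952)) = Mul(-3328, -43335) = 144218880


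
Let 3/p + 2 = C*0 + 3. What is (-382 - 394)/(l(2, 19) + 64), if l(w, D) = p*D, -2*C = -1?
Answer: -776/121 ≈ -6.4132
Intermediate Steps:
C = ½ (C = -½*(-1) = ½ ≈ 0.50000)
p = 3 (p = 3/(-2 + ((½)*0 + 3)) = 3/(-2 + (0 + 3)) = 3/(-2 + 3) = 3/1 = 3*1 = 3)
l(w, D) = 3*D
(-382 - 394)/(l(2, 19) + 64) = (-382 - 394)/(3*19 + 64) = -776/(57 + 64) = -776/121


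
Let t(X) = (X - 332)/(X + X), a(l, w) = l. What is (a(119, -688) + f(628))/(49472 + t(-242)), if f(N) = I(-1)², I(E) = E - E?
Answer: 28798/11972511 ≈ 0.0024053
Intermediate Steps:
I(E) = 0
f(N) = 0 (f(N) = 0² = 0)
t(X) = (-332 + X)/(2*X) (t(X) = (-332 + X)/((2*X)) = (-332 + X)*(1/(2*X)) = (-332 + X)/(2*X))
(a(119, -688) + f(628))/(49472 + t(-242)) = (119 + 0)/(49472 + (½)*(-332 - 242)/(-242)) = 119/(49472 + (½)*(-1/242)*(-574)) = 119/(49472 + 287/242) = 119/(11972511/242) = 119*(242/11972511) = 28798/11972511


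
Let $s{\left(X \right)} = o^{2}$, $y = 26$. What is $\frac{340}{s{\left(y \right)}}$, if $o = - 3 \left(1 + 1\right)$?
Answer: $\frac{85}{9} \approx 9.4444$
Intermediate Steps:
$o = -6$ ($o = \left(-3\right) 2 = -6$)
$s{\left(X \right)} = 36$ ($s{\left(X \right)} = \left(-6\right)^{2} = 36$)
$\frac{340}{s{\left(y \right)}} = \frac{340}{36} = 340 \cdot \frac{1}{36} = \frac{85}{9}$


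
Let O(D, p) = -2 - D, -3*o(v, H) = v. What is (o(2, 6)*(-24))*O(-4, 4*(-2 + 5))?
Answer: 32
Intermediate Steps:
o(v, H) = -v/3
(o(2, 6)*(-24))*O(-4, 4*(-2 + 5)) = (-⅓*2*(-24))*(-2 - 1*(-4)) = (-⅔*(-24))*(-2 + 4) = 16*2 = 32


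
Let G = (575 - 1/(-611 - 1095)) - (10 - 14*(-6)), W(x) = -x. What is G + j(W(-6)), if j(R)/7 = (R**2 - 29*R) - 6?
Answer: -899061/1706 ≈ -527.00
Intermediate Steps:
j(R) = -42 - 203*R + 7*R**2 (j(R) = 7*((R**2 - 29*R) - 6) = 7*(-6 + R**2 - 29*R) = -42 - 203*R + 7*R**2)
G = 820587/1706 (G = (575 - 1/(-1706)) - (10 + 84) = (575 - 1*(-1/1706)) - 1*94 = (575 + 1/1706) - 94 = 980951/1706 - 94 = 820587/1706 ≈ 481.00)
G + j(W(-6)) = 820587/1706 + (-42 - (-203)*(-6) + 7*(-1*(-6))**2) = 820587/1706 + (-42 - 203*6 + 7*6**2) = 820587/1706 + (-42 - 1218 + 7*36) = 820587/1706 + (-42 - 1218 + 252) = 820587/1706 - 1008 = -899061/1706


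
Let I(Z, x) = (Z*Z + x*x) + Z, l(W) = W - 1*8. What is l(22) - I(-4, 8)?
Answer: -62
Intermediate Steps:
l(W) = -8 + W (l(W) = W - 8 = -8 + W)
I(Z, x) = Z + Z² + x² (I(Z, x) = (Z² + x²) + Z = Z + Z² + x²)
l(22) - I(-4, 8) = (-8 + 22) - (-4 + (-4)² + 8²) = 14 - (-4 + 16 + 64) = 14 - 1*76 = 14 - 76 = -62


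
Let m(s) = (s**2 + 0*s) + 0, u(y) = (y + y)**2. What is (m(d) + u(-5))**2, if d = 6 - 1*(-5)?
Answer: 48841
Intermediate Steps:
d = 11 (d = 6 + 5 = 11)
u(y) = 4*y**2 (u(y) = (2*y)**2 = 4*y**2)
m(s) = s**2 (m(s) = (s**2 + 0) + 0 = s**2 + 0 = s**2)
(m(d) + u(-5))**2 = (11**2 + 4*(-5)**2)**2 = (121 + 4*25)**2 = (121 + 100)**2 = 221**2 = 48841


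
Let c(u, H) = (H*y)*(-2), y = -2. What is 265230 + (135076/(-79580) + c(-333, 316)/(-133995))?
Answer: 141410736024263/533166105 ≈ 2.6523e+5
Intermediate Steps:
c(u, H) = 4*H (c(u, H) = (H*(-2))*(-2) = -2*H*(-2) = 4*H)
265230 + (135076/(-79580) + c(-333, 316)/(-133995)) = 265230 + (135076/(-79580) + (4*316)/(-133995)) = 265230 + (135076*(-1/79580) + 1264*(-1/133995)) = 265230 + (-33769/19895 - 1264/133995) = 265230 - 910004887/533166105 = 141410736024263/533166105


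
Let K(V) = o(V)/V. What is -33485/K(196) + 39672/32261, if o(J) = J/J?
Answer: -211730838988/32261 ≈ -6.5631e+6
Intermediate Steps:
o(J) = 1
K(V) = 1/V
-33485/K(196) + 39672/32261 = -33485/(1/196) + 39672/32261 = -33485/1/196 + 39672*(1/32261) = -33485*196 + 39672/32261 = -6563060 + 39672/32261 = -211730838988/32261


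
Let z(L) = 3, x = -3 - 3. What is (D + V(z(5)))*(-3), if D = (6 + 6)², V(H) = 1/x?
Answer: -863/2 ≈ -431.50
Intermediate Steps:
x = -6
V(H) = -⅙ (V(H) = 1/(-6) = -⅙)
D = 144 (D = 12² = 144)
(D + V(z(5)))*(-3) = (144 - ⅙)*(-3) = (863/6)*(-3) = -863/2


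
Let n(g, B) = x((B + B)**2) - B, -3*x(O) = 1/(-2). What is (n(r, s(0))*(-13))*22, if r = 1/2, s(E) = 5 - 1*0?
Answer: 4147/3 ≈ 1382.3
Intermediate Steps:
s(E) = 5 (s(E) = 5 + 0 = 5)
x(O) = 1/6 (x(O) = -1/3/(-2) = -1/3*(-1/2) = 1/6)
r = 1/2 ≈ 0.50000
n(g, B) = 1/6 - B
(n(r, s(0))*(-13))*22 = ((1/6 - 1*5)*(-13))*22 = ((1/6 - 5)*(-13))*22 = -29/6*(-13)*22 = (377/6)*22 = 4147/3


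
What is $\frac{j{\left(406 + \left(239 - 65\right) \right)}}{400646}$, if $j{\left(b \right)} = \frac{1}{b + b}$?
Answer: $\frac{1}{464749360} \approx 2.1517 \cdot 10^{-9}$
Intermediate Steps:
$j{\left(b \right)} = \frac{1}{2 b}$
$\frac{j{\left(406 + \left(239 - 65\right) \right)}}{400646} = \frac{\frac{1}{2} \frac{1}{406 + \left(239 - 65\right)}}{400646} = \frac{1}{2 \left(406 + \left(239 - 65\right)\right)} \frac{1}{400646} = \frac{1}{2 \left(406 + 174\right)} \frac{1}{400646} = \frac{1}{2 \cdot 580} \cdot \frac{1}{400646} = \frac{1}{2} \cdot \frac{1}{580} \cdot \frac{1}{400646} = \frac{1}{1160} \cdot \frac{1}{400646} = \frac{1}{464749360}$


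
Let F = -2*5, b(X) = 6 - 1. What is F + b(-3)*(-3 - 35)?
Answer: -200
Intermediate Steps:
b(X) = 5
F = -10
F + b(-3)*(-3 - 35) = -10 + 5*(-3 - 35) = -10 + 5*(-38) = -10 - 190 = -200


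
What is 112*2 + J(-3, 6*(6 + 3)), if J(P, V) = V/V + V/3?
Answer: 243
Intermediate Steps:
J(P, V) = 1 + V/3 (J(P, V) = 1 + V*(⅓) = 1 + V/3)
112*2 + J(-3, 6*(6 + 3)) = 112*2 + (1 + (6*(6 + 3))/3) = 224 + (1 + (6*9)/3) = 224 + (1 + (⅓)*54) = 224 + (1 + 18) = 224 + 19 = 243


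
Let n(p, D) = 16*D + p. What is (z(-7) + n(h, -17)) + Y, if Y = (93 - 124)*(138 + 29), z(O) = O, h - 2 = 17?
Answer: -5437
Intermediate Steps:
h = 19 (h = 2 + 17 = 19)
n(p, D) = p + 16*D
Y = -5177 (Y = -31*167 = -5177)
(z(-7) + n(h, -17)) + Y = (-7 + (19 + 16*(-17))) - 5177 = (-7 + (19 - 272)) - 5177 = (-7 - 253) - 5177 = -260 - 5177 = -5437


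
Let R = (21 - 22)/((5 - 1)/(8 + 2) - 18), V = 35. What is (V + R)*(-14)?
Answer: -21595/44 ≈ -490.80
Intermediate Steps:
R = 5/88 (R = -1/(4/10 - 18) = -1/(4*(1/10) - 18) = -1/(2/5 - 18) = -1/(-88/5) = -1*(-5/88) = 5/88 ≈ 0.056818)
(V + R)*(-14) = (35 + 5/88)*(-14) = (3085/88)*(-14) = -21595/44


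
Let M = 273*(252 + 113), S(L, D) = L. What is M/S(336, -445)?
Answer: 4745/16 ≈ 296.56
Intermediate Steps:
M = 99645 (M = 273*365 = 99645)
M/S(336, -445) = 99645/336 = 99645*(1/336) = 4745/16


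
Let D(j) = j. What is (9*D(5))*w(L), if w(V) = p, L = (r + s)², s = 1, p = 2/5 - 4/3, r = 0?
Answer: -42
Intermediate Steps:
p = -14/15 (p = 2*(⅕) - 4*⅓ = ⅖ - 4/3 = -14/15 ≈ -0.93333)
L = 1 (L = (0 + 1)² = 1² = 1)
w(V) = -14/15
(9*D(5))*w(L) = (9*5)*(-14/15) = 45*(-14/15) = -42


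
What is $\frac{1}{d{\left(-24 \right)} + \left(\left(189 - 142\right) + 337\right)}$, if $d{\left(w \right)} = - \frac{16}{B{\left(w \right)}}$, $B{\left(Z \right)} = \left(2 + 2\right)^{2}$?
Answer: $\frac{1}{383} \approx 0.002611$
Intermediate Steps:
$B{\left(Z \right)} = 16$ ($B{\left(Z \right)} = 4^{2} = 16$)
$d{\left(w \right)} = -1$ ($d{\left(w \right)} = - \frac{16}{16} = \left(-16\right) \frac{1}{16} = -1$)
$\frac{1}{d{\left(-24 \right)} + \left(\left(189 - 142\right) + 337\right)} = \frac{1}{-1 + \left(\left(189 - 142\right) + 337\right)} = \frac{1}{-1 + \left(47 + 337\right)} = \frac{1}{-1 + 384} = \frac{1}{383}$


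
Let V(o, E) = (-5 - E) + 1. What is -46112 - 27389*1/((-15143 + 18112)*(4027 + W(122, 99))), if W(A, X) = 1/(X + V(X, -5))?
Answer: -55132398471028/1195619269 ≈ -46112.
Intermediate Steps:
V(o, E) = -4 - E
W(A, X) = 1/(1 + X) (W(A, X) = 1/(X + (-4 - 1*(-5))) = 1/(X + (-4 + 5)) = 1/(X + 1) = 1/(1 + X))
-46112 - 27389*1/((-15143 + 18112)*(4027 + W(122, 99))) = -46112 - 27389*1/((-15143 + 18112)*(4027 + 1/(1 + 99))) = -46112 - 27389*1/(2969*(4027 + 1/100)) = -46112 - 27389/((402701/100)*2969) = -46112 - 27389/1195619269/100 = -46112 - 27389*100/1195619269 = -46112 - 2738900/1195619269 = -55132398471028/1195619269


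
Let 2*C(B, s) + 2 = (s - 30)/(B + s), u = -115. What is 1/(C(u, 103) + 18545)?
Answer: 24/444983 ≈ 5.3935e-5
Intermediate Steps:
C(B, s) = -1 + (-30 + s)/(2*(B + s)) (C(B, s) = -1 + ((s - 30)/(B + s))/2 = -1 + ((-30 + s)/(B + s))/2 = -1 + (-30 + s)/(2*(B + s)))
1/(C(u, 103) + 18545) = 1/((-15 - 1*(-115) - 1/2*103)/(-115 + 103) + 18545) = 1/((-15 + 115 - 103/2)/(-12) + 18545) = 1/(-1/12*97/2 + 18545) = 1/(-97/24 + 18545) = 1/(444983/24) = 24/444983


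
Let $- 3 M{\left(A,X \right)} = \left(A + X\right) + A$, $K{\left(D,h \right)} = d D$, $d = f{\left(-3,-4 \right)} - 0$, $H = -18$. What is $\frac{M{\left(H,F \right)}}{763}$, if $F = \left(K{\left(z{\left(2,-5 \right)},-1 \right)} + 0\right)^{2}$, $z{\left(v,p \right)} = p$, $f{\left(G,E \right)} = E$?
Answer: $- \frac{52}{327} \approx -0.15902$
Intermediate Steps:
$d = -4$ ($d = -4 - 0 = -4 + 0 = -4$)
$K{\left(D,h \right)} = - 4 D$
$F = 400$ ($F = \left(\left(-4\right) \left(-5\right) + 0\right)^{2} = \left(20 + 0\right)^{2} = 20^{2} = 400$)
$M{\left(A,X \right)} = - \frac{2 A}{3} - \frac{X}{3}$ ($M{\left(A,X \right)} = - \frac{\left(A + X\right) + A}{3} = - \frac{X + 2 A}{3} = - \frac{2 A}{3} - \frac{X}{3}$)
$\frac{M{\left(H,F \right)}}{763} = \frac{\left(- \frac{2}{3}\right) \left(-18\right) - \frac{400}{3}}{763} = \left(12 - \frac{400}{3}\right) \frac{1}{763} = \left(- \frac{364}{3}\right) \frac{1}{763} = - \frac{52}{327}$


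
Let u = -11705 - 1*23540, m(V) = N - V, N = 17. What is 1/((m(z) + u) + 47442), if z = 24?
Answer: 1/12190 ≈ 8.2035e-5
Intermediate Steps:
m(V) = 17 - V
u = -35245 (u = -11705 - 23540 = -35245)
1/((m(z) + u) + 47442) = 1/(((17 - 1*24) - 35245) + 47442) = 1/(((17 - 24) - 35245) + 47442) = 1/((-7 - 35245) + 47442) = 1/(-35252 + 47442) = 1/12190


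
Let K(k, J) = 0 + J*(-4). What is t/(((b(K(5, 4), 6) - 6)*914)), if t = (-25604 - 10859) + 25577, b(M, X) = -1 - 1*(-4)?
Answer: 5443/1371 ≈ 3.9701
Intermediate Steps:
K(k, J) = -4*J (K(k, J) = 0 - 4*J = -4*J)
b(M, X) = 3 (b(M, X) = -1 + 4 = 3)
t = -10886 (t = -36463 + 25577 = -10886)
t/(((b(K(5, 4), 6) - 6)*914)) = -10886*1/(914*(3 - 6)) = -10886/((-3*914)) = -10886/(-2742) = -10886*(-1/2742) = 5443/1371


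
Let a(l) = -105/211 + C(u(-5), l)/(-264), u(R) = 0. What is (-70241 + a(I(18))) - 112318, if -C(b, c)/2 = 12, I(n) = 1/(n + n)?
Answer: -423720383/2321 ≈ -1.8256e+5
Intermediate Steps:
I(n) = 1/(2*n)
C(b, c) = -24 (C(b, c) = -2*12 = -24)
a(l) = -944/2321 (a(l) = -105/211 - 24/(-264) = -105*1/211 - 24*(-1/264) = -105/211 + 1/11 = -944/2321)
(-70241 + a(I(18))) - 112318 = (-70241 - 944/2321) - 112318 = -163030305/2321 - 112318 = -423720383/2321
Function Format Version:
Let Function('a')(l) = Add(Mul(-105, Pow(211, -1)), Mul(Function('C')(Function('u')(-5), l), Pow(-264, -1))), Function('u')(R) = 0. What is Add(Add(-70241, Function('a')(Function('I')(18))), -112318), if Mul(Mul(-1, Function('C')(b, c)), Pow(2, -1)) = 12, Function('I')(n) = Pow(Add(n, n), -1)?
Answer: Rational(-423720383, 2321) ≈ -1.8256e+5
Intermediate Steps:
Function('I')(n) = Mul(Rational(1, 2), Pow(n, -1)) (Function('I')(n) = Pow(Mul(2, n), -1) = Mul(Rational(1, 2), Pow(n, -1)))
Function('C')(b, c) = -24 (Function('C')(b, c) = Mul(-2, 12) = -24)
Function('a')(l) = Rational(-944, 2321) (Function('a')(l) = Add(Mul(-105, Pow(211, -1)), Mul(-24, Pow(-264, -1))) = Add(Mul(-105, Rational(1, 211)), Mul(-24, Rational(-1, 264))) = Add(Rational(-105, 211), Rational(1, 11)) = Rational(-944, 2321))
Add(Add(-70241, Function('a')(Function('I')(18))), -112318) = Add(Add(-70241, Rational(-944, 2321)), -112318) = Add(Rational(-163030305, 2321), -112318) = Rational(-423720383, 2321)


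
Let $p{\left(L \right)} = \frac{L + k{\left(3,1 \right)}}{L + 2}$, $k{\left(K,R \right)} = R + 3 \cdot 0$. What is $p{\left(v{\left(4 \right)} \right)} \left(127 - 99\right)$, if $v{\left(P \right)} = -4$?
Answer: $42$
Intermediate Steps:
$k{\left(K,R \right)} = R$ ($k{\left(K,R \right)} = R + 0 = R$)
$p{\left(L \right)} = \frac{1 + L}{2 + L}$ ($p{\left(L \right)} = \frac{L + 1}{L + 2} = \frac{1 + L}{2 + L}$)
$p{\left(v{\left(4 \right)} \right)} \left(127 - 99\right) = \frac{1 - 4}{2 - 4} \left(127 - 99\right) = \frac{1}{-2} \left(-3\right) 28 = \left(- \frac{1}{2}\right) \left(-3\right) 28 = \frac{3}{2} \cdot 28 = 42$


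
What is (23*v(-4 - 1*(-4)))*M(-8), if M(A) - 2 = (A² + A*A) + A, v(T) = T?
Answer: 0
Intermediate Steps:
M(A) = 2 + A + 2*A² (M(A) = 2 + ((A² + A*A) + A) = 2 + ((A² + A²) + A) = 2 + (2*A² + A) = 2 + (A + 2*A²) = 2 + A + 2*A²)
(23*v(-4 - 1*(-4)))*M(-8) = (23*(-4 - 1*(-4)))*(2 - 8 + 2*(-8)²) = (23*(-4 + 4))*(2 - 8 + 2*64) = (23*0)*(2 - 8 + 128) = 0*122 = 0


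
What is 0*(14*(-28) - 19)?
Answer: 0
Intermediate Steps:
0*(14*(-28) - 19) = 0*(-392 - 19) = 0*(-411) = 0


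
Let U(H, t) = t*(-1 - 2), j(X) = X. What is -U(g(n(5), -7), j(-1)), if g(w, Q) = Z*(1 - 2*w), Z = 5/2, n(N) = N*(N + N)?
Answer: -3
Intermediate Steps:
n(N) = 2*N**2 (n(N) = N*(2*N) = 2*N**2)
Z = 5/2 (Z = 5*(1/2) = 5/2 ≈ 2.5000)
g(w, Q) = 5/2 - 5*w (g(w, Q) = 5*(1 - 2*w)/2 = 5/2 - 5*w)
U(H, t) = -3*t (U(H, t) = t*(-3) = -3*t)
-U(g(n(5), -7), j(-1)) = -(-3)*(-1) = -1*3 = -3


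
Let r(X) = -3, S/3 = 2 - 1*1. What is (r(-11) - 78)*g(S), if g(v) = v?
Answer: -243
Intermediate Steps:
S = 3 (S = 3*(2 - 1*1) = 3*(2 - 1) = 3*1 = 3)
(r(-11) - 78)*g(S) = (-3 - 78)*3 = -81*3 = -243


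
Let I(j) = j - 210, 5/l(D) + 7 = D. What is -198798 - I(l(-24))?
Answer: -6156223/31 ≈ -1.9859e+5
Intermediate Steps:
l(D) = 5/(-7 + D)
I(j) = -210 + j
-198798 - I(l(-24)) = -198798 - (-210 + 5/(-7 - 24)) = -198798 - (-210 + 5/(-31)) = -198798 - (-210 + 5*(-1/31)) = -198798 - (-210 - 5/31) = -198798 - 1*(-6515/31) = -198798 + 6515/31 = -6156223/31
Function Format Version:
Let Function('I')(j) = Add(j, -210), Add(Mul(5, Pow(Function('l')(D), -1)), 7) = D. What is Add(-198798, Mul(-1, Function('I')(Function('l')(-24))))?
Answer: Rational(-6156223, 31) ≈ -1.9859e+5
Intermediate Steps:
Function('l')(D) = Mul(5, Pow(Add(-7, D), -1))
Function('I')(j) = Add(-210, j)
Add(-198798, Mul(-1, Function('I')(Function('l')(-24)))) = Add(-198798, Mul(-1, Add(-210, Mul(5, Pow(Add(-7, -24), -1))))) = Add(-198798, Mul(-1, Add(-210, Mul(5, Pow(-31, -1))))) = Add(-198798, Mul(-1, Add(-210, Mul(5, Rational(-1, 31))))) = Add(-198798, Mul(-1, Add(-210, Rational(-5, 31)))) = Add(-198798, Mul(-1, Rational(-6515, 31))) = Add(-198798, Rational(6515, 31)) = Rational(-6156223, 31)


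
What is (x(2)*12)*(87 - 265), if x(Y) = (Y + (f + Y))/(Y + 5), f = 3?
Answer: -2136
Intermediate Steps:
x(Y) = (3 + 2*Y)/(5 + Y) (x(Y) = (Y + (3 + Y))/(Y + 5) = (3 + 2*Y)/(5 + Y))
(x(2)*12)*(87 - 265) = (((3 + 2*2)/(5 + 2))*12)*(87 - 265) = (((3 + 4)/7)*12)*(-178) = (((⅐)*7)*12)*(-178) = (1*12)*(-178) = 12*(-178) = -2136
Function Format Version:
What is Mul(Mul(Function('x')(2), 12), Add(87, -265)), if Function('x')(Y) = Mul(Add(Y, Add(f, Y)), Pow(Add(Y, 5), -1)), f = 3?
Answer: -2136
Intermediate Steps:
Function('x')(Y) = Mul(Pow(Add(5, Y), -1), Add(3, Mul(2, Y))) (Function('x')(Y) = Mul(Add(Y, Add(3, Y)), Pow(Add(Y, 5), -1)) = Mul(Add(3, Mul(2, Y)), Pow(Add(5, Y), -1)) = Mul(Pow(Add(5, Y), -1), Add(3, Mul(2, Y))))
Mul(Mul(Function('x')(2), 12), Add(87, -265)) = Mul(Mul(Mul(Pow(Add(5, 2), -1), Add(3, Mul(2, 2))), 12), Add(87, -265)) = Mul(Mul(Mul(Pow(7, -1), Add(3, 4)), 12), -178) = Mul(Mul(Mul(Rational(1, 7), 7), 12), -178) = Mul(Mul(1, 12), -178) = Mul(12, -178) = -2136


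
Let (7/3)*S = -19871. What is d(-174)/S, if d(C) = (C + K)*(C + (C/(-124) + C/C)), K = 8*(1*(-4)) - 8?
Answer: -7968611/1848003 ≈ -4.3120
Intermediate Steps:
K = -40 (K = 8*(-4) - 8 = -32 - 8 = -40)
d(C) = (1 + 123*C/124)*(-40 + C) (d(C) = (C - 40)*(C + (C/(-124) + C/C)) = (-40 + C)*(C + (C*(-1/124) + 1)) = (-40 + C)*(C + (-C/124 + 1)) = (-40 + C)*(C + (1 - C/124)) = (-40 + C)*(1 + 123*C/124) = (1 + 123*C/124)*(-40 + C))
S = -59613/7 (S = (3/7)*(-19871) = -59613/7 ≈ -8516.1)
d(-174)/S = (-40 - 1199/31*(-174) + (123/124)*(-174)²)/(-59613/7) = (-40 + 208626/31 + (123/124)*30276)*(-7/59613) = (-40 + 208626/31 + 930987/31)*(-7/59613) = (1138373/31)*(-7/59613) = -7968611/1848003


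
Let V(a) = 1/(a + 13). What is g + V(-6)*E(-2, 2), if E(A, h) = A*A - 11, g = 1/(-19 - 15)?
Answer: -35/34 ≈ -1.0294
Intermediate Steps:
g = -1/34 (g = 1/(-34) = -1/34 ≈ -0.029412)
E(A, h) = -11 + A**2 (E(A, h) = A**2 - 11 = -11 + A**2)
V(a) = 1/(13 + a)
g + V(-6)*E(-2, 2) = -1/34 + (-11 + (-2)**2)/(13 - 6) = -1/34 + (-11 + 4)/7 = -1/34 + (1/7)*(-7) = -1/34 - 1 = -35/34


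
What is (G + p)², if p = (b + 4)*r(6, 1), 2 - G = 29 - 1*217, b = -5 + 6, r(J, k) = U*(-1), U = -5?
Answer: 46225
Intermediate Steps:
r(J, k) = 5 (r(J, k) = -5*(-1) = 5)
b = 1
G = 190 (G = 2 - (29 - 1*217) = 2 - (29 - 217) = 2 - 1*(-188) = 2 + 188 = 190)
p = 25 (p = (1 + 4)*5 = 5*5 = 25)
(G + p)² = (190 + 25)² = 215² = 46225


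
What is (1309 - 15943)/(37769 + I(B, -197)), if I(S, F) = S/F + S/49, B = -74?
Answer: -141262002/364573205 ≈ -0.38747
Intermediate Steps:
I(S, F) = S/49 + S/F (I(S, F) = S/F + S*(1/49) = S/F + S/49 = S/49 + S/F)
(1309 - 15943)/(37769 + I(B, -197)) = (1309 - 15943)/(37769 + ((1/49)*(-74) - 74/(-197))) = -14634/(37769 + (-74/49 - 74*(-1/197))) = -14634/(37769 + (-74/49 + 74/197)) = -14634/(37769 - 10952/9653) = -14634/364573205/9653 = -14634*9653/364573205 = -141262002/364573205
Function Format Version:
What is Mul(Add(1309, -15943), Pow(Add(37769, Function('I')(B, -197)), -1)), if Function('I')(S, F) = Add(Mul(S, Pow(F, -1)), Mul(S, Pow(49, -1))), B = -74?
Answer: Rational(-141262002, 364573205) ≈ -0.38747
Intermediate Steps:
Function('I')(S, F) = Add(Mul(Rational(1, 49), S), Mul(S, Pow(F, -1))) (Function('I')(S, F) = Add(Mul(S, Pow(F, -1)), Mul(S, Rational(1, 49))) = Add(Mul(S, Pow(F, -1)), Mul(Rational(1, 49), S)) = Add(Mul(Rational(1, 49), S), Mul(S, Pow(F, -1))))
Mul(Add(1309, -15943), Pow(Add(37769, Function('I')(B, -197)), -1)) = Mul(Add(1309, -15943), Pow(Add(37769, Add(Mul(Rational(1, 49), -74), Mul(-74, Pow(-197, -1)))), -1)) = Mul(-14634, Pow(Add(37769, Add(Rational(-74, 49), Mul(-74, Rational(-1, 197)))), -1)) = Mul(-14634, Pow(Add(37769, Add(Rational(-74, 49), Rational(74, 197))), -1)) = Mul(-14634, Pow(Add(37769, Rational(-10952, 9653)), -1)) = Mul(-14634, Pow(Rational(364573205, 9653), -1)) = Mul(-14634, Rational(9653, 364573205)) = Rational(-141262002, 364573205)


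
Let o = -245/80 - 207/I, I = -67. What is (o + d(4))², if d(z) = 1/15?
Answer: 2271049/258566400 ≈ 0.0087832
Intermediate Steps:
d(z) = 1/15
o = 29/1072 (o = -245/80 - 207/(-67) = -245*1/80 - 207*(-1/67) = -49/16 + 207/67 = 29/1072 ≈ 0.027052)
(o + d(4))² = (29/1072 + 1/15)² = (1507/16080)² = 2271049/258566400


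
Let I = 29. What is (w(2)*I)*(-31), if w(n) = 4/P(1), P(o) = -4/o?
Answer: 899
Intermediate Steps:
w(n) = -1 (w(n) = 4/((-4/1)) = 4/((-4*1)) = 4/(-4) = 4*(-1/4) = -1)
(w(2)*I)*(-31) = -1*29*(-31) = -29*(-31) = 899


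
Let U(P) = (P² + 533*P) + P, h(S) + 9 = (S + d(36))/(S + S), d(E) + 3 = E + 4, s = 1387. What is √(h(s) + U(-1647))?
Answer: √3526465788982/1387 ≈ 1353.9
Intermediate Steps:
d(E) = 1 + E (d(E) = -3 + (E + 4) = -3 + (4 + E) = 1 + E)
h(S) = -9 + (37 + S)/(2*S) (h(S) = -9 + (S + (1 + 36))/(S + S) = -9 + (S + 37)/((2*S)) = -9 + (37 + S)*(1/(2*S)) = -9 + (37 + S)/(2*S))
U(P) = P² + 534*P
√(h(s) + U(-1647)) = √((½)*(37 - 17*1387)/1387 - 1647*(534 - 1647)) = √((½)*(1/1387)*(37 - 23579) - 1647*(-1113)) = √((½)*(1/1387)*(-23542) + 1833111) = √(-11771/1387 + 1833111) = √(2542513186/1387) = √3526465788982/1387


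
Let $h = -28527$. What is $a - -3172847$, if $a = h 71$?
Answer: $1147430$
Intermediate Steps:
$a = -2025417$ ($a = \left(-28527\right) 71 = -2025417$)
$a - -3172847 = -2025417 - -3172847 = -2025417 + 3172847 = 1147430$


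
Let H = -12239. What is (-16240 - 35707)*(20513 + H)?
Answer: -429809478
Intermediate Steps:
(-16240 - 35707)*(20513 + H) = (-16240 - 35707)*(20513 - 12239) = -51947*8274 = -429809478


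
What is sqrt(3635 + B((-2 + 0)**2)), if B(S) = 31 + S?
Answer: sqrt(3670) ≈ 60.581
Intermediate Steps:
sqrt(3635 + B((-2 + 0)**2)) = sqrt(3635 + (31 + (-2 + 0)**2)) = sqrt(3635 + (31 + (-2)**2)) = sqrt(3635 + (31 + 4)) = sqrt(3635 + 35) = sqrt(3670)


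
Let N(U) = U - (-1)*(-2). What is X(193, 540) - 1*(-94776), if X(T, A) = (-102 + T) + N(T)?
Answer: 95058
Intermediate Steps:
N(U) = -2 + U (N(U) = U - 1*2 = U - 2 = -2 + U)
X(T, A) = -104 + 2*T (X(T, A) = (-102 + T) + (-2 + T) = -104 + 2*T)
X(193, 540) - 1*(-94776) = (-104 + 2*193) - 1*(-94776) = (-104 + 386) + 94776 = 282 + 94776 = 95058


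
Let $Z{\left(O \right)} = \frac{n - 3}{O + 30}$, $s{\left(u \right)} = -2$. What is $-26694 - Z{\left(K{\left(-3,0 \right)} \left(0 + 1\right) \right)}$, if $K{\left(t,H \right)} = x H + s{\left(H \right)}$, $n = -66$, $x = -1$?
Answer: $- \frac{747363}{28} \approx -26692.0$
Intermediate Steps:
$K{\left(t,H \right)} = -2 - H$ ($K{\left(t,H \right)} = - H - 2 = -2 - H$)
$Z{\left(O \right)} = - \frac{69}{30 + O}$ ($Z{\left(O \right)} = \frac{-66 - 3}{O + 30} = - \frac{69}{30 + O}$)
$-26694 - Z{\left(K{\left(-3,0 \right)} \left(0 + 1\right) \right)} = -26694 - - \frac{69}{30 + \left(-2 - 0\right) \left(0 + 1\right)} = -26694 - - \frac{69}{30 + \left(-2 + 0\right) 1} = -26694 - - \frac{69}{30 - 2} = -26694 - - \frac{69}{28} = -26694 + \frac{69}{28} = - \frac{747363}{28}$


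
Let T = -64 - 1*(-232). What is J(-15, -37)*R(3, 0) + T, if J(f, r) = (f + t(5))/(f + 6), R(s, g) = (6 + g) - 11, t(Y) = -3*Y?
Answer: 454/3 ≈ 151.33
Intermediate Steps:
T = 168 (T = -64 + 232 = 168)
R(s, g) = -5 + g
J(f, r) = (-15 + f)/(6 + f) (J(f, r) = (f - 3*5)/(f + 6) = (f - 15)/(6 + f) = (-15 + f)/(6 + f))
J(-15, -37)*R(3, 0) + T = ((-15 - 15)/(6 - 15))*(-5 + 0) + 168 = (-30/(-9))*(-5) + 168 = -⅑*(-30)*(-5) + 168 = (10/3)*(-5) + 168 = -50/3 + 168 = 454/3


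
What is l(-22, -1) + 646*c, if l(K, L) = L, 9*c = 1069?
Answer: 690565/9 ≈ 76730.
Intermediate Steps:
c = 1069/9 (c = (⅑)*1069 = 1069/9 ≈ 118.78)
l(-22, -1) + 646*c = -1 + 646*(1069/9) = -1 + 690574/9 = 690565/9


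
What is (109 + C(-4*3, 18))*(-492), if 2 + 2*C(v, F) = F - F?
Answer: -53136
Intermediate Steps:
C(v, F) = -1 (C(v, F) = -1 + (F - F)/2 = -1 + (1/2)*0 = -1 + 0 = -1)
(109 + C(-4*3, 18))*(-492) = (109 - 1)*(-492) = 108*(-492) = -53136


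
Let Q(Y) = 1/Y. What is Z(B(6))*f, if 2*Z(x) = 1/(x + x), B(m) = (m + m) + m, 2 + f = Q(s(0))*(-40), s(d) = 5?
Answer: -5/36 ≈ -0.13889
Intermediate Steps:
f = -10 (f = -2 - 40/5 = -2 + (⅕)*(-40) = -2 - 8 = -10)
B(m) = 3*m (B(m) = 2*m + m = 3*m)
Z(x) = 1/(4*x) (Z(x) = 1/(2*(x + x)) = 1/(2*((2*x))) = (1/(2*x))/2 = 1/(4*x))
Z(B(6))*f = (1/(4*((3*6))))*(-10) = ((¼)/18)*(-10) = ((¼)*(1/18))*(-10) = (1/72)*(-10) = -5/36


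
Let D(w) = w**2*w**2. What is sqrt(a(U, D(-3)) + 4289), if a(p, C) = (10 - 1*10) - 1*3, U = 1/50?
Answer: sqrt(4286) ≈ 65.468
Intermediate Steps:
U = 1/50 ≈ 0.020000
D(w) = w**4
a(p, C) = -3 (a(p, C) = (10 - 10) - 3 = 0 - 3 = -3)
sqrt(a(U, D(-3)) + 4289) = sqrt(-3 + 4289) = sqrt(4286)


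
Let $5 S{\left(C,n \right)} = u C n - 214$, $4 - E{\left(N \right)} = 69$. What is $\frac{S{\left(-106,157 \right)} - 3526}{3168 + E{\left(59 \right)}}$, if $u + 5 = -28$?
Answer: $\frac{531342}{15515} \approx 34.247$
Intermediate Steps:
$u = -33$ ($u = -5 - 28 = -33$)
$E{\left(N \right)} = -65$ ($E{\left(N \right)} = 4 - 69 = -65$)
$S{\left(C,n \right)} = - \frac{214}{5} - \frac{33 C n}{5}$ ($S{\left(C,n \right)} = \frac{- 33 C n - 214}{5} = \frac{-214 - 33 C n}{5} = - \frac{214}{5} - \frac{33 C n}{5}$)
$\frac{S{\left(-106,157 \right)} - 3526}{3168 + E{\left(59 \right)}} = \frac{\left(- \frac{214}{5} - \left(- \frac{3498}{5}\right) 157\right) - 3526}{3168 - 65} = \frac{\left(- \frac{214}{5} + \frac{549186}{5}\right) - 3526}{3103} = \left(\frac{548972}{5} - 3526\right) \frac{1}{3103} = \frac{531342}{5} \cdot \frac{1}{3103} = \frac{531342}{15515}$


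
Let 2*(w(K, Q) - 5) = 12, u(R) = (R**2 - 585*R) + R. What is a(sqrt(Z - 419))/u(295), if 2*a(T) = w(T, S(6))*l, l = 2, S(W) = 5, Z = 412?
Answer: -11/85255 ≈ -0.00012902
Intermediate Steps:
u(R) = R**2 - 584*R
w(K, Q) = 11 (w(K, Q) = 5 + (1/2)*12 = 5 + 6 = 11)
a(T) = 11 (a(T) = (11*2)/2 = (1/2)*22 = 11)
a(sqrt(Z - 419))/u(295) = 11/((295*(-584 + 295))) = 11/((295*(-289))) = 11/(-85255) = 11*(-1/85255) = -11/85255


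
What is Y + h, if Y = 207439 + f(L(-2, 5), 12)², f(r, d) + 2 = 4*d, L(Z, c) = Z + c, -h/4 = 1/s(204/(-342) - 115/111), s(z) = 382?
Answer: 40025003/191 ≈ 2.0956e+5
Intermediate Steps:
h = -2/191 (h = -4/382 = -4*1/382 = -2/191 ≈ -0.010471)
f(r, d) = -2 + 4*d
Y = 209555 (Y = 207439 + (-2 + 4*12)² = 207439 + (-2 + 48)² = 207439 + 46² = 207439 + 2116 = 209555)
Y + h = 209555 - 2/191 = 40025003/191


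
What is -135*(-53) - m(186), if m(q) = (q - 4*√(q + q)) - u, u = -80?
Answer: 6889 + 8*√93 ≈ 6966.1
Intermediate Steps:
m(q) = 80 + q - 4*√2*√q (m(q) = (q - 4*√(q + q)) - 1*(-80) = (q - 4*√2*√q) + 80 = 80 + q - 4*√2*√q)
-135*(-53) - m(186) = -135*(-53) - (80 + 186 - 4*√2*√186) = 7155 - (80 + 186 - 8*√93) = 7155 - (266 - 8*√93) = 7155 + (-266 + 8*√93) = 6889 + 8*√93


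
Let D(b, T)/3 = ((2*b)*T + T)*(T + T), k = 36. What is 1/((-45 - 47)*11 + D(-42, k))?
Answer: -1/646420 ≈ -1.5470e-6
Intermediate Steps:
D(b, T) = 6*T*(T + 2*T*b) (D(b, T) = 3*(((2*b)*T + T)*(T + T)) = 3*((2*T*b + T)*(2*T)) = 3*((T + 2*T*b)*(2*T)) = 3*(2*T*(T + 2*T*b)) = 6*T*(T + 2*T*b))
1/((-45 - 47)*11 + D(-42, k)) = 1/((-45 - 47)*11 + 36**2*(6 + 12*(-42))) = 1/(-92*11 + 1296*(6 - 504)) = 1/(-1012 + 1296*(-498)) = 1/(-1012 - 645408) = 1/(-646420) = -1/646420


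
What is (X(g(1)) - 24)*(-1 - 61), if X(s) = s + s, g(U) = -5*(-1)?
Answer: 868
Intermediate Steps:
g(U) = 5
X(s) = 2*s
(X(g(1)) - 24)*(-1 - 61) = (2*5 - 24)*(-1 - 61) = (10 - 24)*(-62) = -14*(-62) = 868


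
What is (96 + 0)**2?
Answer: 9216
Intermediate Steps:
(96 + 0)**2 = 96**2 = 9216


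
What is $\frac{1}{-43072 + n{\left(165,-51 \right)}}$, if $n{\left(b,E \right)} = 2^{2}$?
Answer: $- \frac{1}{43068} \approx -2.3219 \cdot 10^{-5}$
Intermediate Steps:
$n{\left(b,E \right)} = 4$
$\frac{1}{-43072 + n{\left(165,-51 \right)}} = \frac{1}{-43072 + 4} = \frac{1}{-43068} = - \frac{1}{43068}$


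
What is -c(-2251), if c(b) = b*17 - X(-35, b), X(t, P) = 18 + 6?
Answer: 38291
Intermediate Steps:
X(t, P) = 24
c(b) = -24 + 17*b (c(b) = b*17 - 1*24 = 17*b - 24 = -24 + 17*b)
-c(-2251) = -(-24 + 17*(-2251)) = -(-24 - 38267) = -1*(-38291) = 38291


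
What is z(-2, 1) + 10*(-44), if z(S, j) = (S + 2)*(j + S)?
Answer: -440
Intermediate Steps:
z(S, j) = (2 + S)*(S + j)
z(-2, 1) + 10*(-44) = ((-2)**2 + 2*(-2) + 2*1 - 2*1) + 10*(-44) = (4 - 4 + 2 - 2) - 440 = 0 - 440 = -440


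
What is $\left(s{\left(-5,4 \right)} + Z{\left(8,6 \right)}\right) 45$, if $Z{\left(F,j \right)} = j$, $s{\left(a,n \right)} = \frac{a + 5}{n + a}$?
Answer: $270$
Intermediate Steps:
$s{\left(a,n \right)} = \frac{5 + a}{a + n}$
$\left(s{\left(-5,4 \right)} + Z{\left(8,6 \right)}\right) 45 = \left(\frac{5 - 5}{-5 + 4} + 6\right) 45 = \left(\frac{1}{-1} \cdot 0 + 6\right) 45 = \left(\left(-1\right) 0 + 6\right) 45 = \left(0 + 6\right) 45 = 6 \cdot 45 = 270$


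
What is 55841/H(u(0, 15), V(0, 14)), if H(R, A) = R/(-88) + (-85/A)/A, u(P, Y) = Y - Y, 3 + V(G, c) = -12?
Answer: -2512845/17 ≈ -1.4781e+5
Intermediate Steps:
V(G, c) = -15 (V(G, c) = -3 - 12 = -15)
u(P, Y) = 0
H(R, A) = -85/A² - R/88 (H(R, A) = R*(-1/88) - 85/A² = -R/88 - 85/A² = -85/A² - R/88)
55841/H(u(0, 15), V(0, 14)) = 55841/(-85/(-15)² - 1/88*0) = 55841/(-85*1/225 + 0) = 55841/(-17/45 + 0) = 55841/(-17/45) = 55841*(-45/17) = -2512845/17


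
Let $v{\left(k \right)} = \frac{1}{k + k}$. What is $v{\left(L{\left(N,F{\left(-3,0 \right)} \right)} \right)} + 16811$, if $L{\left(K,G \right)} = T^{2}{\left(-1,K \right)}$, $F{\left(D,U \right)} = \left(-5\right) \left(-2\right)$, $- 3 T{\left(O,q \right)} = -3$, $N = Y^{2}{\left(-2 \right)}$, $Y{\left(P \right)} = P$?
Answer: $\frac{33623}{2} \approx 16812.0$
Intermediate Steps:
$N = 4$ ($N = \left(-2\right)^{2} = 4$)
$T{\left(O,q \right)} = 1$ ($T{\left(O,q \right)} = \left(- \frac{1}{3}\right) \left(-3\right) = 1$)
$F{\left(D,U \right)} = 10$
$L{\left(K,G \right)} = 1$ ($L{\left(K,G \right)} = 1^{2} = 1$)
$v{\left(k \right)} = \frac{1}{2 k}$
$v{\left(L{\left(N,F{\left(-3,0 \right)} \right)} \right)} + 16811 = \frac{1}{2 \cdot 1} + 16811 = \frac{1}{2} \cdot 1 + 16811 = \frac{1}{2} + 16811 = \frac{33623}{2}$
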